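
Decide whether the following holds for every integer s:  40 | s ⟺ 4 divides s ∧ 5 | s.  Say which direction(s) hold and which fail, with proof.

Only the forward implication holds.

(⟹) If 40 ∣ s, write s = 40q. Since 40 = 10·4, s = 4·(10q), so 4 ∣ s; and since 40 = 8·5, s = 5·(8q), so 5 ∣ s.

(⟸) This fails: take s = 20. Both 4 ∣ 20 and 5 ∣ 20, yet 20 is not a multiple of 40 (since 20 = 0·40 + 20), so 40 ∤ 20.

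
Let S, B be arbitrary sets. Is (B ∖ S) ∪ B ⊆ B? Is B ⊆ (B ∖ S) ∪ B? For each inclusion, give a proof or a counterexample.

Both inclusions hold; the sets are equal.

Forward inclusion. Let x ∈ (B ∖ S) ∪ B. Then either x ∈ B and x ∉ S; or x ∈ S ∩ B. In each case x ∈ B, so (B ∖ S) ∪ B ⊆ B.

Reverse inclusion. Let x ∈ B. Then either x ∈ B and x ∉ S; or x ∈ S ∩ B. In each case x ∈ (B ∖ S) ∪ B, so B ⊆ (B ∖ S) ∪ B.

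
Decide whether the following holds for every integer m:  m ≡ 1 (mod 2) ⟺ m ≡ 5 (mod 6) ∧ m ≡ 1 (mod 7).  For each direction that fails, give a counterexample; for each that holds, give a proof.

(⇐) If m ≡ 5 (mod 6) and m ≡ 1 (mod 7), then by the Chinese remainder theorem m ≡ 29 (mod 42). Since 29 ≡ 1 (mod 2) and 2 ∣ 42, we get m ≡ 1 (mod 2).

(⇒) This fails: m = 1 gives 1 ≡ 1 (mod 2) but 1 ≡ 1 (mod 6), so the conjunction on the right does not hold.

Not equivalent: only (⇐) holds.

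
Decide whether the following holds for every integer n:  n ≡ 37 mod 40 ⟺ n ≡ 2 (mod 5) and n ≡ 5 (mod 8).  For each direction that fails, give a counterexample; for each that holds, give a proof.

(→) Suppose n ≡ 37 (mod 40); write n = 40j + 37. Since 5 ∣ 40, reducing mod 5 gives n ≡ 37 ≡ 2 (mod 5); since 8 ∣ 40, reducing mod 8 gives n ≡ 37 ≡ 5 (mod 8).

(←) Conversely, if n ≡ 2 (mod 5) and n ≡ 5 (mod 8), then by the Chinese remainder theorem n ≡ 37 (mod 40). This is exactly n ≡ 37 (mod 40).

The biconditional holds.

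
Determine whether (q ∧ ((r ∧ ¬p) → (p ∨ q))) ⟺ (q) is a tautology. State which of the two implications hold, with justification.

Both directions hold; the statement is true.

(→) Assume the antecedent. If q is true, q reduces to true regardless of the other variables. If q is false, the antecedent cannot hold. Either way q holds.

(←) Assume the antecedent. If q is true, q ∧ ((r ∧ ¬p) → (p ∨ q)) reduces to true regardless of the other variables. If q is false, the antecedent cannot hold. Either way q ∧ ((r ∧ ¬p) → (p ∨ q)) holds.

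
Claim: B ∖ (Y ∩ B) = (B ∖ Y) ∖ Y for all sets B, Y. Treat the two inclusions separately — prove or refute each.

(⟹) Let x ∈ B ∖ (Y ∩ B). Then x ∈ B and x ∉ Y, from which x ∈ (B ∖ Y) ∖ Y.

(⟸) Let x ∈ (B ∖ Y) ∖ Y. Then x ∈ B and x ∉ Y, from which x ∈ B ∖ (Y ∩ B).

The two sets are equal.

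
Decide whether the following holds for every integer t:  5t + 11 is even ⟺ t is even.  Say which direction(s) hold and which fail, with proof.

(⇒) This fails: t = 1 gives 5t + 11 = 16, which is even, but 1 is odd, not even.

(⇐) This also fails: t = 6 is even, but 5t + 11 = 41 is odd, not even.

(⇒) fails and (⇐) fails.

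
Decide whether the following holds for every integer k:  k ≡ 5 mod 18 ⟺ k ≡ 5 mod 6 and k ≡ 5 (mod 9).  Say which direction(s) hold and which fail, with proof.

Both directions hold.

[⇒] Suppose k ≡ 5 (mod 18); write k = 18j + 5. Since 6 ∣ 18, reducing mod 6 gives k ≡ 5 (mod 6); since 9 ∣ 18, reducing mod 9 gives k ≡ 5 (mod 9).

[⇐] Conversely, if k ≡ 5 (mod 6) and k ≡ 5 (mod 9), then by the Chinese remainder theorem k ≡ 5 (mod 18). This is exactly k ≡ 5 (mod 18).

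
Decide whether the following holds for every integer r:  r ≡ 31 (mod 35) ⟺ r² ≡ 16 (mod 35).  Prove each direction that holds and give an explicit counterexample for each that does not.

(⟹) Suppose r ≡ 31 (mod 35). Write r = 35j + 31. Then (35j + 31)² = 1225j² + 2170j + 961 = 35(35j² + 62j + 27) + 16, so r² ≡ 16 (mod 35).

(⟸) This fails: take r = 4. Then 4² = 16 ≡ 16 (mod 35), yet 4 ≡ 4 (mod 35), not 31.

Only the forward implication holds.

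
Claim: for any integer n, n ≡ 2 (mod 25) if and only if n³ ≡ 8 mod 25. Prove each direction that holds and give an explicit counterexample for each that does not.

Equivalent; both directions hold.

(⟹) Suppose n ≡ 2 (mod 25). Write n = 25j + 2. Then (25j + 2)³ = 15625j³ + 3750j² + 300j + 8 = 25(625j³ + 150j² + 12j) + 8, so n³ ≡ 8 (mod 25).

(⟸) Conversely, suppose n³ ≡ 8 (mod 25). The only residue r in {0, …, 24} with r³ ≡ 8 (mod 25) is r = 2, so n ≡ 2 (mod 25).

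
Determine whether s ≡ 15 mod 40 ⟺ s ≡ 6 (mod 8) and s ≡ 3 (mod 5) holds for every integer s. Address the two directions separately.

[⇒] This fails: s = 15 gives 15 ≡ 15 (mod 40) but 15 ≡ 7 (mod 8), so the conjunction on the right does not hold.

[⇐] This fails: s = 38 satisfies both congruences on the right (38 ≡ 6 mod 8 and 38 ≡ 3 mod 5) yet 38 ≡ 38 (mod 40), not 15.

Neither direction holds.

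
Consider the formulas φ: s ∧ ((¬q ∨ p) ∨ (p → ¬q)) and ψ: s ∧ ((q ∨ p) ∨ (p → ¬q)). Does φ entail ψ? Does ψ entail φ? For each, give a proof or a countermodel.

[⇒] Assume the antecedent. If p is true, the antecedent forces (p = T, s = T, q = F) or (p = T, s = T, q = T), and s ∧ ((q ∨ p) ∨ (p → ¬q)) holds there. If p is false, the antecedent forces (p = F, s = T, q = F) or (p = F, s = T, q = T), and s ∧ ((q ∨ p) ∨ (p → ¬q)) holds there. Either way s ∧ ((q ∨ p) ∨ (p → ¬q)) holds.

[⇐] Assume the antecedent. If p is true, the antecedent forces (p = T, s = T, q = F) or (p = T, s = T, q = T), and s ∧ ((¬q ∨ p) ∨ (p → ¬q)) holds there. If p is false, the antecedent forces (p = F, s = T, q = F) or (p = F, s = T, q = T), and s ∧ ((¬q ∨ p) ∨ (p → ¬q)) holds there. Either way s ∧ ((¬q ∨ p) ∨ (p → ¬q)) holds.

Both directions hold.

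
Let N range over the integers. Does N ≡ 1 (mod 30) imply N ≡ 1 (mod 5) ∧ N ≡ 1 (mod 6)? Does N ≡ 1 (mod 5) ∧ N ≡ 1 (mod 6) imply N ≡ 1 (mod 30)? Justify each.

The biconditional holds.

(→) Suppose N ≡ 1 (mod 30); write N = 30j + 1. Since 5 ∣ 30, reducing mod 5 gives N ≡ 1 (mod 5); since 6 ∣ 30, reducing mod 6 gives N ≡ 1 (mod 6).

(←) Conversely, if N ≡ 1 (mod 5) and N ≡ 1 (mod 6), then by the Chinese remainder theorem N ≡ 1 (mod 30). This is exactly N ≡ 1 (mod 30).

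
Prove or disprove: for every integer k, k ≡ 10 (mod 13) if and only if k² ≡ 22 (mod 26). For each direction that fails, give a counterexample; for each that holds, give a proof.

Neither implication holds.

(⟹) This fails: take k = 23. Then 23 ≡ 10 (mod 13), but 23² = 529 ≡ 9 (mod 26), not 22.

(⟸) This fails: take k = 16. Then 16² = 256 ≡ 22 (mod 26), yet 16 ≡ 3 (mod 13), not 10.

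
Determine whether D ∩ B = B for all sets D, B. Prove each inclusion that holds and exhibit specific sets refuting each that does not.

(⟹) Let x ∈ D ∩ B. Then x ∈ D ∩ B, from which x ∈ B.

(⟸) This inclusion fails. Take D = ∅, B = {1}; then 1 ∈ B but 1 ∉ D ∩ B.

The sets are not equal: only the forward inclusion holds.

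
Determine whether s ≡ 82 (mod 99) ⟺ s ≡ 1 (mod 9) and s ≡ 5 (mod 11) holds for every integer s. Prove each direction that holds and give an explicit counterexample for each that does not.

Both directions hold.

(⟸) If s ≡ 1 (mod 9) and s ≡ 5 (mod 11), then by the Chinese remainder theorem s ≡ 82 (mod 99). This is exactly s ≡ 82 (mod 99).

(⟹) Suppose s ≡ 82 (mod 99); write s = 99j + 82. Since 9 ∣ 99, reducing mod 9 gives s ≡ 82 ≡ 1 (mod 9); since 11 ∣ 99, reducing mod 11 gives s ≡ 82 ≡ 5 (mod 11).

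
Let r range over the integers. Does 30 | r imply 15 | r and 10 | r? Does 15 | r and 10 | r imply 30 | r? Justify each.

The biconditional holds.

(⟸) Suppose 15 ∣ r and 10 ∣ r. Any common multiple of 15 and 10 is a multiple of their lcm; here lcm(15, 10) = 15·10/gcd(15, 10) = 150/5 = 30, so 30 ∣ r.

(⟹) If 30 ∣ r, write r = 30q. Since 30 = 2·15, r = 15·(2q), so 15 ∣ r; and since 30 = 3·10, r = 10·(3q), so 10 ∣ r.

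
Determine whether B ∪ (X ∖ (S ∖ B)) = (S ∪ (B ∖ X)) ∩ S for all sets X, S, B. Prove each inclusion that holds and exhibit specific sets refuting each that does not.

(⊆) fails and (⊇) fails.

(⟹) This inclusion fails. Take X = {1}, S = ∅, B = ∅; then 1 ∈ B ∪ (X ∖ (S ∖ B)) but 1 ∉ (S ∪ (B ∖ X)) ∩ S.

(⟸) This inclusion fails. Take X = ∅, S = {1}, B = ∅; then 1 ∈ (S ∪ (B ∖ X)) ∩ S but 1 ∉ B ∪ (X ∖ (S ∖ B)).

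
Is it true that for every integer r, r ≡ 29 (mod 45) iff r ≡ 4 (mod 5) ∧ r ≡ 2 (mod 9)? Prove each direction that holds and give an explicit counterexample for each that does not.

(⇒) Suppose r ≡ 29 (mod 45); write r = 45j + 29. Since 5 ∣ 45, reducing mod 5 gives r ≡ 29 ≡ 4 (mod 5); since 9 ∣ 45, reducing mod 9 gives r ≡ 29 ≡ 2 (mod 9).

(⇐) Conversely, if r ≡ 4 (mod 5) and r ≡ 2 (mod 9), then by the Chinese remainder theorem r ≡ 29 (mod 45). This is exactly r ≡ 29 (mod 45).

Both directions hold; the statement is true.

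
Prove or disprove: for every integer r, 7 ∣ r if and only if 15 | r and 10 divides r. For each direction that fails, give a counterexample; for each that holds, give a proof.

(⟹) This fails: take r = 7. Certainly 7 ∣ 7, but 15 ∤ 7.

(⟸) This fails: take r = 30. Both 15 ∣ 30 and 10 ∣ 30, yet 30 is not a multiple of 7 (since 30 = 4·7 + 2), so 7 ∤ 30.

Neither direction holds.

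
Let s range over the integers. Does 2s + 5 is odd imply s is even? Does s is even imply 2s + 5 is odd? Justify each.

(⟹) This fails: take s = 5. Then 2s + 5 = 15, which is odd, yet s = 5 is odd, not even.

(⟸) Suppose s is even. Since 2 is even, 2s is even for every s, so 2s + 5 has the same parity as 5, which is odd. Hence 2s + 5 is odd.

Not equivalent: only (⇐) holds.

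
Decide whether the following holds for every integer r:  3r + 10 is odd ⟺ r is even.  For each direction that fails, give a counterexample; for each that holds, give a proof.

[⇒] This fails: r = 1 gives 3r + 10 = 13, which is odd, but 1 is odd, not even.

[⇐] This also fails: r = 2 is even, but 3r + 10 = 16 is even, not odd.

(⇒) fails and (⇐) fails.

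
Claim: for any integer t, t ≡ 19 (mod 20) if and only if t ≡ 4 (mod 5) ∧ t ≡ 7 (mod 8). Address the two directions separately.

Only the converse holds.

(⟹) This fails: t = 19 gives 19 ≡ 19 (mod 20) but 19 ≡ 3 (mod 8), so the conjunction on the right does not hold.

(⟸) Conversely, if t ≡ 4 (mod 5) and t ≡ 7 (mod 8), then by the Chinese remainder theorem t ≡ 39 (mod 40). Since 39 ≡ 19 (mod 20) and 20 ∣ 40, we get t ≡ 19 (mod 20).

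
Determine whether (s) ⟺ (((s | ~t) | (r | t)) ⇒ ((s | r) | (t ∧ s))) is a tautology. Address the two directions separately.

(←) This fails. Under s = F, t = F, r = T, the left side is false but the right side is true.

(→) Assume the antecedent. If s is true, the consequent reduces to true regardless of the other variables. If s is false, the antecedent cannot hold. Either way the consequent holds.

Only the forward implication holds.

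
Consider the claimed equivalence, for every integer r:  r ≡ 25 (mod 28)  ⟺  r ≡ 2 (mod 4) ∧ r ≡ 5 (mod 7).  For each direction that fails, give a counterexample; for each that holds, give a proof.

Neither implication holds.

(⇒) This fails: r = 25 gives 25 ≡ 25 (mod 28) but 25 ≡ 1 (mod 4), so the conjunction on the right does not hold.

(⇐) This fails: r = 26 satisfies both congruences on the right (26 ≡ 2 mod 4 and 26 ≡ 5 mod 7) yet 26 ≡ 26 (mod 28), not 25.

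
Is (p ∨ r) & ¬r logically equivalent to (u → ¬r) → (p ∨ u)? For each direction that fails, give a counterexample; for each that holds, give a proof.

(⟹) Assume the antecedent. If r is true, the antecedent cannot hold. If r is false, the antecedent forces (r = F, u = F, p = T) or (r = F, u = T, p = T), and (u → ¬r) → (p ∨ u) holds there. Either way (u → ¬r) → (p ∨ u) holds.

(⟸) This fails. Under r = F, u = T, p = F, the left side is false but the right side is true.

(⇒) holds; (⇐) fails.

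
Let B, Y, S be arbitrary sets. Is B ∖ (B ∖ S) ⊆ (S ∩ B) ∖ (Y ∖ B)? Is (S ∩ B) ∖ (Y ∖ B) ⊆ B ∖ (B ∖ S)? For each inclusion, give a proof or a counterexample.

(⟹) Let x ∈ B ∖ (B ∖ S). Then either x ∈ B ∩ S and x ∉ Y; or x ∈ B ∩ Y ∩ S. In each case x ∈ (S ∩ B) ∖ (Y ∖ B), so B ∖ (B ∖ S) ⊆ (S ∩ B) ∖ (Y ∖ B).

(⟸) Let x ∈ (S ∩ B) ∖ (Y ∖ B). Then either x ∈ B ∩ S and x ∉ Y; or x ∈ B ∩ Y ∩ S. In each case x ∈ B ∖ (B ∖ S), so (S ∩ B) ∖ (Y ∖ B) ⊆ B ∖ (B ∖ S).

Both inclusions hold; the sets are equal.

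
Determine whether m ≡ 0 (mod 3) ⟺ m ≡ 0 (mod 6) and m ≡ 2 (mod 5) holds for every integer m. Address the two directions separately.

[⇒] This fails: m = 0 gives 0 ≡ 0 (mod 3) but 0 ≡ 0 (mod 5), so the conjunction on the right does not hold.

[⇐] Conversely, if m ≡ 0 (mod 6) and m ≡ 2 (mod 5), then by the Chinese remainder theorem m ≡ 12 (mod 30). Since 12 ≡ 0 (mod 3) and 3 ∣ 30, we get m ≡ 0 (mod 3).

The forward direction fails; the converse holds.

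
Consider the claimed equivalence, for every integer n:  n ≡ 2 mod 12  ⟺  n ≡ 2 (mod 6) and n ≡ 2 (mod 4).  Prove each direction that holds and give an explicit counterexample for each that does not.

Both directions hold.

(⇒) Suppose n ≡ 2 (mod 12); write n = 12j + 2. Since 6 ∣ 12, reducing mod 6 gives n ≡ 2 (mod 6); since 4 ∣ 12, reducing mod 4 gives n ≡ 2 (mod 4).

(⇐) Conversely, if n ≡ 2 (mod 6) and n ≡ 2 (mod 4), then by the Chinese remainder theorem n ≡ 2 (mod 12). This is exactly n ≡ 2 (mod 12).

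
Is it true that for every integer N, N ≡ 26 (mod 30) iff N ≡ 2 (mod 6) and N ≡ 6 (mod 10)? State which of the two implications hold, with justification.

[⇐] If N ≡ 2 (mod 6) and N ≡ 6 (mod 10), then by the Chinese remainder theorem N ≡ 26 (mod 30). This is exactly N ≡ 26 (mod 30).

[⇒] Suppose N ≡ 26 (mod 30); write N = 30j + 26. Since 6 ∣ 30, reducing mod 6 gives N ≡ 26 ≡ 2 (mod 6); since 10 ∣ 30, reducing mod 10 gives N ≡ 26 ≡ 6 (mod 10).

The biconditional holds.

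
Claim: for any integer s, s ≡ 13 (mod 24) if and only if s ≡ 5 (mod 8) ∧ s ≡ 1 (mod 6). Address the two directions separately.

Equivalent; both directions hold.

(→) Suppose s ≡ 13 (mod 24); write s = 24j + 13. Since 8 ∣ 24, reducing mod 8 gives s ≡ 13 ≡ 5 (mod 8); since 6 ∣ 24, reducing mod 6 gives s ≡ 13 ≡ 1 (mod 6).

(←) Conversely, if s ≡ 5 (mod 8) and s ≡ 1 (mod 6), then by the Chinese remainder theorem s ≡ 13 (mod 24). This is exactly s ≡ 13 (mod 24).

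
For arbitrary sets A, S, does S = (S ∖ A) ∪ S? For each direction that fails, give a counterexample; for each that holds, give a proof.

Both inclusions hold; the sets are equal.

Forward inclusion. Let x ∈ S. Then either x ∈ S and x ∉ A; or x ∈ A ∩ S. In each case x ∈ (S ∖ A) ∪ S, so S ⊆ (S ∖ A) ∪ S.

Reverse inclusion. Let x ∈ (S ∖ A) ∪ S. Then either x ∈ S and x ∉ A; or x ∈ A ∩ S. In each case x ∈ S, so (S ∖ A) ∪ S ⊆ S.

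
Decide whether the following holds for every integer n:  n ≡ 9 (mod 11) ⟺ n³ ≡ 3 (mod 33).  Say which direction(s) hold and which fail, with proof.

Forward direction. This fails: take n = 20. Then 20 ≡ 9 (mod 11), but 20³ = 8000 ≡ 14 (mod 33), not 3.

Converse. The residues r modulo 33 with r³ ≡ 3 (mod 33) are exactly {9}, and each is ≡ 9 (mod 11).

Only the converse holds.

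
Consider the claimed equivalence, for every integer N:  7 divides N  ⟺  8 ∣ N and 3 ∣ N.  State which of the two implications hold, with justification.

Neither direction holds.

(→) This fails: take N = 7. Certainly 7 ∣ 7, but 8 ∤ 7.

(←) This fails: take N = 24. Both 8 ∣ 24 and 3 ∣ 24, yet 24 is not a multiple of 7 (since 24 = 3·7 + 3), so 7 ∤ 24.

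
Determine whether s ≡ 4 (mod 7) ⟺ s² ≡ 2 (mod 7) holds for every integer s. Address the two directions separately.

Not equivalent: only (⇒) holds.

(→) Suppose s ≡ 4 (mod 7). Write s = 7j + 4. Then (7j + 4)² = 49j² + 56j + 16 = 7(7j² + 8j + 2) + 2, so s² ≡ 2 (mod 7).

(←) This fails: take s = 3. Then 3² = 9 ≡ 2 (mod 7), yet 3 ≡ 3 (mod 7), not 4.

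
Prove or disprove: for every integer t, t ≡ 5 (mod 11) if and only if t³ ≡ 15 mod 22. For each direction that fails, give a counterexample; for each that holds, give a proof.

[⇒] This fails: take t = 16. Then 16 ≡ 5 (mod 11), but 16³ = 4096 ≡ 4 (mod 22), not 15.

[⇐] Conversely, the residues r modulo 22 with r³ ≡ 15 (mod 22) are exactly {5}, and each is ≡ 5 (mod 11).

Only the reverse direction holds.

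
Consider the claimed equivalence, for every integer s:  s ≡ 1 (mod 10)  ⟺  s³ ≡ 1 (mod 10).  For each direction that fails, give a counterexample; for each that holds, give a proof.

Equivalent; both directions hold.

[⇒] Suppose s ≡ 1 (mod 10). Write s = 10j + 1. Then (10j + 1)³ = 1000j³ + 300j² + 30j + 1 = 10(100j³ + 30j² + 3j) + 1, so s³ ≡ 1 (mod 10).

[⇐] For the converse, argue contrapositively. If s ≢ 1 (mod 10), then s is congruent to one of 0, 2, 3, 4, 5, 6, 7, 8, 9 modulo 10, and these give s³ ≡ 0, 8, 7, 4, 5, 6, 3, 2, 9 respectively — never 1.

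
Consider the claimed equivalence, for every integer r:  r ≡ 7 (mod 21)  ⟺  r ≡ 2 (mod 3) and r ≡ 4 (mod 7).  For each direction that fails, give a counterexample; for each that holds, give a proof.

(⇒) fails and (⇐) fails.

(→) This fails: r = 7 gives 7 ≡ 7 (mod 21) but 7 ≡ 1 (mod 3), so the conjunction on the right does not hold.

(←) This fails: r = 11 satisfies both congruences on the right (11 ≡ 2 mod 3 and 11 ≡ 4 mod 7) yet 11 ≡ 11 (mod 21), not 7.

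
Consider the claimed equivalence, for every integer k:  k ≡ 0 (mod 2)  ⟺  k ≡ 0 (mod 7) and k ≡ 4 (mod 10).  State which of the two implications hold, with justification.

(⇒) This fails: k = 0 gives 0 ≡ 0 (mod 2) but 0 ≡ 0 (mod 10), so the conjunction on the right does not hold.

(⇐) Conversely, if k ≡ 0 (mod 7) and k ≡ 4 (mod 10), then by the Chinese remainder theorem k ≡ 14 (mod 70). Since 14 ≡ 0 (mod 2) and 2 ∣ 70, we get k ≡ 0 (mod 2).

Only the reverse direction holds.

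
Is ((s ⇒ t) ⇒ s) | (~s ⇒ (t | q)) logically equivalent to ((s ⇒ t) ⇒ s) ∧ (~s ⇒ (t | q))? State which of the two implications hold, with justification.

Converse. Assume the antecedent. If q is true, ((s ⇒ t) ⇒ s) | (~s ⇒ (t | q)) reduces to true regardless of the other variables. If q is false, the antecedent forces (q = F, t = F, s = T) or (q = F, t = T, s = T), and ((s ⇒ t) ⇒ s) | (~s ⇒ (t | q)) holds there. Either way ((s ⇒ t) ⇒ s) | (~s ⇒ (t | q)) holds.

Forward direction. This fails. Under q = T, t = F, s = F, the left side is true but the right side is false.

Only the reverse direction holds.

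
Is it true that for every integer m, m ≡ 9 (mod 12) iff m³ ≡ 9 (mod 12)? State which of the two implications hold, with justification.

Both implications hold.

(←) For the converse, argue contrapositively. If m ≢ 9 (mod 12), then m is congruent to one of 0, 1, 2, 3, 4, 5, 6, 7, 8, 10, 11 modulo 12, and these give m³ ≡ 0, 1, 8, 3, 4, 5, 0, 7, 8, 4, 11 respectively — never 9.

(→) Suppose m ≡ 9 (mod 12). Write m = 12j + 9. Then (12j + 9)³ = 1728j³ + 3888j² + 2916j + 729 = 12(144j³ + 324j² + 243j + 60) + 9, so m³ ≡ 9 (mod 12).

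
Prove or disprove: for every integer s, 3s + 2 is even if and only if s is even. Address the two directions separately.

Both implications hold.

[⇐] Suppose s is even; write s = 2j. Then 3s + 2 = 3·(2j) + 2 = 2·3j + 2, which is even.

[⇒] Suppose 3s + 2 is even. Since 3 is odd, 3s and s have the same parity, so 3s + 2 ≡ s + 2 (mod 2). As 2 is even, 3s + 2 is even exactly when s is even. Thus s is even.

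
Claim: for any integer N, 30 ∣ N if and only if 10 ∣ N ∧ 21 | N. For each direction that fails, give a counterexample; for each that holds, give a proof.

(→) This fails: take N = 30. Certainly 30 ∣ 30, but 21 ∤ 30.

(←) Suppose 10 ∣ N and 21 ∣ N. Any common multiple of 10 and 21 is a multiple of their lcm; here gcd(10, 21) = 1, so lcm(10, 21) = 10·21 = 210, so 210 ∣ N. Since 30 ∣ 210, it follows that 30 ∣ N.

(⇒) fails; (⇐) holds.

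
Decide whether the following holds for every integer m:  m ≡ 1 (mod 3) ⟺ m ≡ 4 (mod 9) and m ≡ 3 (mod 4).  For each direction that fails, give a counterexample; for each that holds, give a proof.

(⟹) This fails: m = 1 gives 1 ≡ 1 (mod 3) but 1 ≡ 1 (mod 9), so the conjunction on the right does not hold.

(⟸) Conversely, if m ≡ 4 (mod 9) and m ≡ 3 (mod 4), then by the Chinese remainder theorem m ≡ 31 (mod 36). Since 31 ≡ 1 (mod 3) and 3 ∣ 36, we get m ≡ 1 (mod 3).

Only the reverse direction holds.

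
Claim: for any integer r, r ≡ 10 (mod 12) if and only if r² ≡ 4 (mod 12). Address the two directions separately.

Only the forward implication holds.

[⇒] Suppose r ≡ 10 (mod 12). Write r = 12j + 10. Then (12j + 10)² = 144j² + 240j + 100 = 12(12j² + 20j + 8) + 4, so r² ≡ 4 (mod 12).

[⇐] This fails: take r = 2. Then 2² = 4 ≡ 4 (mod 12), yet 2 ≡ 2 (mod 12), not 10.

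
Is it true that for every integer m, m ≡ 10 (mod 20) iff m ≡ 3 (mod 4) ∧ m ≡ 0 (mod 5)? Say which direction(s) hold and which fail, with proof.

Neither implication holds.

(⇒) This fails: m = 10 gives 10 ≡ 10 (mod 20) but 10 ≡ 2 (mod 4), so the conjunction on the right does not hold.

(⇐) This fails: m = 15 satisfies both congruences on the right (15 ≡ 3 mod 4 and 15 ≡ 0 mod 5) yet 15 ≡ 15 (mod 20), not 10.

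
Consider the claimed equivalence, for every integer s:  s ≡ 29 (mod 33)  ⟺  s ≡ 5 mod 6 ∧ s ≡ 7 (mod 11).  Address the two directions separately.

Forward direction. This fails: s = 62 gives 62 ≡ 29 (mod 33) but 62 ≡ 2 (mod 6), so the conjunction on the right does not hold.

Converse. If s ≡ 5 (mod 6) and s ≡ 7 (mod 11), then by the Chinese remainder theorem s ≡ 29 (mod 66). Since 29 ≡ 29 (mod 33) and 33 ∣ 66, we get s ≡ 29 (mod 33).

Only the converse holds.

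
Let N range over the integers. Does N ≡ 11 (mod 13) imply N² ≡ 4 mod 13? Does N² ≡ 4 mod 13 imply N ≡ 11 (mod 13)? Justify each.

Not equivalent: only (⇒) holds.

(⇒) Suppose N ≡ 11 (mod 13). Write N = 13j + 11. Then (13j + 11)² = 169j² + 286j + 121 = 13(13j² + 22j + 9) + 4, so N² ≡ 4 (mod 13).

(⇐) This fails: take N = 2. Then 2² = 4 ≡ 4 (mod 13), yet 2 ≡ 2 (mod 13), not 11.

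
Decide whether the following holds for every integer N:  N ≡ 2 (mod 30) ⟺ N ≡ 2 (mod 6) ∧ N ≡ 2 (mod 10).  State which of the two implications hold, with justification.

Both directions hold; the statement is true.

(⟹) Suppose N ≡ 2 (mod 30); write N = 30j + 2. Since 6 ∣ 30, reducing mod 6 gives N ≡ 2 (mod 6); since 10 ∣ 30, reducing mod 10 gives N ≡ 2 (mod 10).

(⟸) Conversely, if N ≡ 2 (mod 6) and N ≡ 2 (mod 10), then by the Chinese remainder theorem N ≡ 2 (mod 30). This is exactly N ≡ 2 (mod 30).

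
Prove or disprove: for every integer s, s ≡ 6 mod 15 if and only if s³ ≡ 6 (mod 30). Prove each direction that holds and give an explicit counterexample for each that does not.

(⇒) fails; (⇐) holds.

(⇐) The residues r modulo 30 with r³ ≡ 6 (mod 30) are exactly {6}, and each is ≡ 6 (mod 15).

(⇒) This fails: take s = 21. Then 21 ≡ 6 (mod 15), but 21³ = 9261 ≡ 21 (mod 30), not 6.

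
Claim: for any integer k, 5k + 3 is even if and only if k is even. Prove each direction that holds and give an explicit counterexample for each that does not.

(⇒) fails and (⇐) fails.

(⟹) This fails: k = 5 gives 5k + 3 = 28, which is even, but 5 is odd, not even.

(⟸) This also fails: k = 0 is even, but 5k + 3 = 3 is odd, not even.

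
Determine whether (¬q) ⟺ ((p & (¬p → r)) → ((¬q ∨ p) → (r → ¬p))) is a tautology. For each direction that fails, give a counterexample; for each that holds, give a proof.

Both directions fail.

[⇒] This fails. Under q = F, r = T, p = T, the left side is true but the right side is false.

[⇐] This fails. Under q = T, r = F, p = F, the left side is false but the right side is true.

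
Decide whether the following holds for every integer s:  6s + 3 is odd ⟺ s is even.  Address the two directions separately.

The forward direction fails; the converse holds.

Forward direction. This fails: take s = 5. Then 6s + 3 = 33, which is odd, yet s = 5 is odd, not even.

Converse. Suppose s is even. Since 6 is even, 6s is even for every s, so 6s + 3 has the same parity as 3, which is odd. Hence 6s + 3 is odd.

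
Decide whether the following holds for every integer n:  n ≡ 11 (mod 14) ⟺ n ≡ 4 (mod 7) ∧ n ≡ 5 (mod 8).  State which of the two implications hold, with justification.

Not equivalent: only (⇐) holds.

(⇒) This fails: n = 25 gives 25 ≡ 11 (mod 14) but 25 ≡ 1 (mod 8), so the conjunction on the right does not hold.

(⇐) Conversely, if n ≡ 4 (mod 7) and n ≡ 5 (mod 8), then by the Chinese remainder theorem n ≡ 53 (mod 56). Since 53 ≡ 11 (mod 14) and 14 ∣ 56, we get n ≡ 11 (mod 14).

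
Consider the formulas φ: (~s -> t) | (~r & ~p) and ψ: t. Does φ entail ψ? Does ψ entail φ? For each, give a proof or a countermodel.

Only the reverse direction holds.

Converse. Assume the antecedent. If t is true, (~s -> t) | (~r & ~p) reduces to true regardless of the other variables. If t is false, the antecedent cannot hold. Either way (~s -> t) | (~r & ~p) holds.

Forward direction. This fails. Under r = F, p = F, t = F, s = F, the left side is true but the right side is false.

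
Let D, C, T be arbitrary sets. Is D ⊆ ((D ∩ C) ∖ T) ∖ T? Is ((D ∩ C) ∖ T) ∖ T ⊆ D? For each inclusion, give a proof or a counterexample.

Only the reverse inclusion holds.

Forward inclusion. This inclusion fails. Take D = {1}, C = ∅, T = ∅; then 1 ∈ D but 1 ∉ ((D ∩ C) ∖ T) ∖ T.

Reverse inclusion. Let x ∈ ((D ∩ C) ∖ T) ∖ T. Then x ∈ D ∩ C and x ∉ T, from which x ∈ D.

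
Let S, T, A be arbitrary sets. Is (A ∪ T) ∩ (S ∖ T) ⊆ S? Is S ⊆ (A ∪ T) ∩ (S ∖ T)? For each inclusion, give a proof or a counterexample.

(⊇) This inclusion fails. Take S = {1}, T = ∅, A = ∅; then 1 ∈ S but 1 ∉ (A ∪ T) ∩ (S ∖ T).

(⊆) Let x ∈ (A ∪ T) ∩ (S ∖ T). Then x ∈ S ∩ A and x ∉ T, from which x ∈ S.

Only the forward inclusion holds.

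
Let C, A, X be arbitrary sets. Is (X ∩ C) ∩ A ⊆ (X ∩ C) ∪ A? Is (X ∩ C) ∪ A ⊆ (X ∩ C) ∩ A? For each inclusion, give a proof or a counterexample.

The sets are not equal: only the forward inclusion holds.

(⟹) Let x ∈ (X ∩ C) ∩ A. Then x ∈ C ∩ A ∩ X, from which x ∈ (X ∩ C) ∪ A.

(⟸) This inclusion fails. Take C = ∅, A = {1}, X = ∅; then 1 ∈ (X ∩ C) ∪ A but 1 ∉ (X ∩ C) ∩ A.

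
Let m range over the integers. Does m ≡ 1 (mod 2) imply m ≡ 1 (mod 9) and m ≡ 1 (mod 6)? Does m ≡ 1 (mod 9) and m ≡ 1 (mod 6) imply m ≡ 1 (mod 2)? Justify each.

Forward direction. This fails: m = 3 gives 3 ≡ 1 (mod 2) but 3 ≡ 3 (mod 9), so the conjunction on the right does not hold.

Converse. If m ≡ 1 (mod 9) and m ≡ 1 (mod 6), then by the Chinese remainder theorem m ≡ 1 (mod 18). Since 1 ≡ 1 (mod 2) and 2 ∣ 18, we get m ≡ 1 (mod 2).

Only the reverse direction holds.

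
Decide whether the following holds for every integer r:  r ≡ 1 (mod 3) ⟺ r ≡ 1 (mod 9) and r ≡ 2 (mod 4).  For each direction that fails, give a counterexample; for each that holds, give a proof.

(⇒) fails; (⇐) holds.

(⇒) This fails: r = 1 gives 1 ≡ 1 (mod 3) but 1 ≡ 1 (mod 4), so the conjunction on the right does not hold.

(⇐) Conversely, if r ≡ 1 (mod 9) and r ≡ 2 (mod 4), then by the Chinese remainder theorem r ≡ 10 (mod 36). Since 10 ≡ 1 (mod 3) and 3 ∣ 36, we get r ≡ 1 (mod 3).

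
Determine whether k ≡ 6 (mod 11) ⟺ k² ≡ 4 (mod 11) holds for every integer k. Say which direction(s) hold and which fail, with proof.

(⇒) This fails: take k = 6. Then 6 ≡ 6 (mod 11), but 6² = 36 ≡ 3 (mod 11), not 4.

(⇐) This fails: take k = 2. Then 2² = 4 ≡ 4 (mod 11), yet 2 ≡ 2 (mod 11), not 6.

(⇒) fails and (⇐) fails.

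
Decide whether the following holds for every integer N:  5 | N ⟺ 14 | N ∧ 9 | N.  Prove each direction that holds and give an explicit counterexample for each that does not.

[⇒] This fails: take N = 5. Certainly 5 ∣ 5, but 14 ∤ 5.

[⇐] This fails: take N = 126. Both 14 ∣ 126 and 9 ∣ 126, yet 126 is not a multiple of 5 (since 126 = 25·5 + 1), so 5 ∤ 126.

Both directions fail.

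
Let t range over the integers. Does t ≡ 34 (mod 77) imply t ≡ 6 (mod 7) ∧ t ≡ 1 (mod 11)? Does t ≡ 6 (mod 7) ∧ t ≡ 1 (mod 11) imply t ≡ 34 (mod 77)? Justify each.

Both directions hold.

(⟹) Suppose t ≡ 34 (mod 77); write t = 77j + 34. Since 7 ∣ 77, reducing mod 7 gives t ≡ 34 ≡ 6 (mod 7); since 11 ∣ 77, reducing mod 11 gives t ≡ 34 ≡ 1 (mod 11).

(⟸) Conversely, if t ≡ 6 (mod 7) and t ≡ 1 (mod 11), then by the Chinese remainder theorem t ≡ 34 (mod 77). This is exactly t ≡ 34 (mod 77).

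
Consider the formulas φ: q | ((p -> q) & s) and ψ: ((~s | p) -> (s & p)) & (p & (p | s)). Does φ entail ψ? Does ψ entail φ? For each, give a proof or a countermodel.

(⇒) This fails. Under s = T, q = F, p = F, the left side is true but the right side is false.

(⇐) This fails. Under s = T, q = F, p = T, the left side is false but the right side is true.

Both directions fail.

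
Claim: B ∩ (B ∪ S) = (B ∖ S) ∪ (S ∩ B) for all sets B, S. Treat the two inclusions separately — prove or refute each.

(⊆) Let x ∈ B ∩ (B ∪ S). Then either x ∈ B and x ∉ S; or x ∈ B ∩ S. In each case x ∈ (B ∖ S) ∪ (S ∩ B), so B ∩ (B ∪ S) ⊆ (B ∖ S) ∪ (S ∩ B).

(⊇) Let x ∈ (B ∖ S) ∪ (S ∩ B). Then either x ∈ B and x ∉ S; or x ∈ B ∩ S. In each case x ∈ B ∩ (B ∪ S), so (B ∖ S) ∪ (S ∩ B) ⊆ B ∩ (B ∪ S).

The two sets are equal.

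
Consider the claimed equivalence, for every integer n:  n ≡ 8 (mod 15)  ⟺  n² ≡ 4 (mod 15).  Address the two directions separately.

Forward direction. Suppose n ≡ 8 (mod 15). Write n = 15j + 8. Then (15j + 8)² = 225j² + 240j + 64 = 15(15j² + 16j + 4) + 4, so n² ≡ 4 (mod 15).

Converse. This fails: take n = 2. Then 2² = 4 ≡ 4 (mod 15), yet 2 ≡ 2 (mod 15), not 8.

(⇒) holds; (⇐) fails.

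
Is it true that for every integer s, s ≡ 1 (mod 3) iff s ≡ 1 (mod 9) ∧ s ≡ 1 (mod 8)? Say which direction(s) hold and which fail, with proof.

The forward direction fails; the converse holds.

(⟸) If s ≡ 1 (mod 9) and s ≡ 1 (mod 8), then by the Chinese remainder theorem s ≡ 1 (mod 72). Since 1 ≡ 1 (mod 3) and 3 ∣ 72, we get s ≡ 1 (mod 3).

(⟹) This fails: s = 4 gives 4 ≡ 1 (mod 3) but 4 ≡ 4 (mod 9), so the conjunction on the right does not hold.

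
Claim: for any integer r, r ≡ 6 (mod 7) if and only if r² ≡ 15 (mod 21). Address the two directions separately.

(⟹) This fails: take r = 13. Then 13 ≡ 6 (mod 7), but 13² = 169 ≡ 1 (mod 21), not 15.

(⟸) This fails: take r = 15. Then 15² = 225 ≡ 15 (mod 21), yet 15 ≡ 1 (mod 7), not 6.

Both directions fail.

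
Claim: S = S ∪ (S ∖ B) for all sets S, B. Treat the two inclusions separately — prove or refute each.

(⟹) Let x ∈ S. Then either x ∈ S and x ∉ B; or x ∈ S ∩ B. In each case x ∈ S ∪ (S ∖ B), so S ⊆ S ∪ (S ∖ B).

(⟸) Let x ∈ S ∪ (S ∖ B). Then either x ∈ S and x ∉ B; or x ∈ S ∩ B. In each case x ∈ S, so S ∪ (S ∖ B) ⊆ S.

The two sets are equal.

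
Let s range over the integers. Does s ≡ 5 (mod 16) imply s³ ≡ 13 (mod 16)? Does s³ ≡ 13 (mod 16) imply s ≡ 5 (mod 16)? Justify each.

(⟸) Suppose s³ ≡ 13 (mod 16). The only residue r in {0, …, 15} with r³ ≡ 13 (mod 16) is r = 5, so s ≡ 5 (mod 16).

(⟹) Suppose s ≡ 5 (mod 16). Write s = 16j + 5. Then (16j + 5)³ = 4096j³ + 3840j² + 1200j + 125 = 16(256j³ + 240j² + 75j + 7) + 13, so s³ ≡ 13 (mod 16).

Equivalent; both directions hold.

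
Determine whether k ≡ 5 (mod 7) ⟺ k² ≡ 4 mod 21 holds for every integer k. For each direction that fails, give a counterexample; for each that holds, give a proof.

Neither implication holds.

[⇒] This fails: take k = 12. Then 12 ≡ 5 (mod 7), but 12² = 144 ≡ 18 (mod 21), not 4.

[⇐] This fails: take k = 2. Then 2² = 4 ≡ 4 (mod 21), yet 2 ≡ 2 (mod 7), not 5.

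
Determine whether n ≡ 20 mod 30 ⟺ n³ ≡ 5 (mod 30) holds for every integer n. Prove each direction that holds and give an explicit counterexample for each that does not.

(→) This fails: take n = 20. Then 20 ≡ 20 (mod 30), but 20³ = 8000 ≡ 20 (mod 30), not 5.

(←) This fails: take n = 5. Then 5³ = 125 ≡ 5 (mod 30), yet 5 ≡ 5 (mod 30), not 20.

Neither implication holds.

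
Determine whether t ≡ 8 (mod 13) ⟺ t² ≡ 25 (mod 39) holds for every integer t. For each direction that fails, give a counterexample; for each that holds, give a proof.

[⇒] This fails: take t = 21. Then 21 ≡ 8 (mod 13), but 21² = 441 ≡ 12 (mod 39), not 25.

[⇐] This fails: take t = 5. Then 5² = 25 ≡ 25 (mod 39), yet 5 ≡ 5 (mod 13), not 8.

Both directions fail.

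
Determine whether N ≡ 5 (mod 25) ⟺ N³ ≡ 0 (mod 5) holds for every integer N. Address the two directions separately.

(⇒) holds; (⇐) fails.

(→) Suppose N ≡ 5 (mod 25). Then N³ ≡ 5³ = 125 (mod 25), and since 5 ∣ 25, also N³ ≡ 0 (mod 5).

(←) This fails: take N = 0. Then 0³ = 0 ≡ 0 (mod 5), yet 0 ≡ 0 (mod 25), not 5.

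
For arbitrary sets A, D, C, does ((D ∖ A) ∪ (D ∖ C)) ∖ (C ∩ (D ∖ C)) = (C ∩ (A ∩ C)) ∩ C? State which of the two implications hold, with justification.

Both inclusions fail.

Forward inclusion. This inclusion fails. Take A = ∅, D = {1}, C = ∅; then 1 ∈ ((D ∖ A) ∪ (D ∖ C)) ∖ (C ∩ (D ∖ C)) but 1 ∉ (C ∩ (A ∩ C)) ∩ C.

Reverse inclusion. This inclusion fails. Take A = {1}, D = ∅, C = {1}; then 1 ∈ (C ∩ (A ∩ C)) ∩ C but 1 ∉ ((D ∖ A) ∪ (D ∖ C)) ∖ (C ∩ (D ∖ C)).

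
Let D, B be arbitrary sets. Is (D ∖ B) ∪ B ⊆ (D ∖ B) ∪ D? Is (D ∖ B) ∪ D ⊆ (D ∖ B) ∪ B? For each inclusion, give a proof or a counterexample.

Only the reverse inclusion holds.

(⊆) This inclusion fails. Take D = ∅, B = {1}; then 1 ∈ (D ∖ B) ∪ B but 1 ∉ (D ∖ B) ∪ D.

(⊇) Let x ∈ (D ∖ B) ∪ D. Then either x ∈ D and x ∉ B; or x ∈ D ∩ B. In each case x ∈ (D ∖ B) ∪ B, so (D ∖ B) ∪ D ⊆ (D ∖ B) ∪ B.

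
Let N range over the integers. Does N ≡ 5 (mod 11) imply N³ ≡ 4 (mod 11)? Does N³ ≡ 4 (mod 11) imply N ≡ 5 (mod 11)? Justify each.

Both implications hold.

Forward direction. Suppose N ≡ 5 (mod 11). Write N = 11j + 5. Then (11j + 5)³ = 1331j³ + 1815j² + 825j + 125 = 11(121j³ + 165j² + 75j + 11) + 4, so N³ ≡ 4 (mod 11).

Converse. Suppose N³ ≡ 4 (mod 11). The only residue r in {0, …, 10} with r³ ≡ 4 (mod 11) is r = 5, so N ≡ 5 (mod 11).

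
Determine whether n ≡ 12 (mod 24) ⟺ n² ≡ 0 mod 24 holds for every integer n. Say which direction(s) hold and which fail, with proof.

The forward direction holds; the converse fails.

[⇒] Suppose n ≡ 12 (mod 24). Write n = 24j + 12. Then (24j + 12)² = 576j² + 576j + 144 = 24(24j² + 24j + 6) + 0, so n² ≡ 0 (mod 24).

[⇐] This fails: take n = 0. Then 0² = 0 ≡ 0 (mod 24), yet 0 ≡ 0 (mod 24), not 12.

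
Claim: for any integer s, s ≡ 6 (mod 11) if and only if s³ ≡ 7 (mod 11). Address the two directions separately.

(⇒) Suppose s ≡ 6 (mod 11). Write s = 11j + 6. Then (11j + 6)³ = 1331j³ + 2178j² + 1188j + 216 = 11(121j³ + 198j² + 108j + 19) + 7, so s³ ≡ 7 (mod 11).

(⇐) For the converse, argue contrapositively. If s ≢ 6 (mod 11), then s is congruent to one of 0, 1, 2, 3, 4, 5, 7, 8, 9, 10 modulo 11, and these give s³ ≡ 0, 1, 8, 5, 9, 4, 2, 6, 3, 10 respectively — never 7.

Both directions hold; the statement is true.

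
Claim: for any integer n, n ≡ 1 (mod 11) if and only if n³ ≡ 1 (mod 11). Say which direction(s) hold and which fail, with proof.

[⇒] Suppose n ≡ 1 (mod 11). Write n = 11j + 1. Then (11j + 1)³ = 1331j³ + 363j² + 33j + 1 = 11(121j³ + 33j² + 3j) + 1, so n³ ≡ 1 (mod 11).

[⇐] Conversely, suppose n³ ≡ 1 (mod 11). The only residue r in {0, …, 10} with r³ ≡ 1 (mod 11) is r = 1, so n ≡ 1 (mod 11).

Both implications hold.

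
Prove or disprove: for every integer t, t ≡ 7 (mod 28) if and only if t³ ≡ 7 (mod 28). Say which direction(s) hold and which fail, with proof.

[⇒] Suppose t ≡ 7 (mod 28). Write t = 28j + 7. Then (28j + 7)³ = 21952j³ + 16464j² + 4116j + 343 = 28(784j³ + 588j² + 147j + 12) + 7, so t³ ≡ 7 (mod 28).

[⇐] Conversely, suppose t³ ≡ 7 (mod 28). The only residue r in {0, …, 27} with r³ ≡ 7 (mod 28) is r = 7, so t ≡ 7 (mod 28).

Equivalent; both directions hold.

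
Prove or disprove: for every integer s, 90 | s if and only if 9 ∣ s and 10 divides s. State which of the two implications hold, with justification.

(⟹) If 90 ∣ s, write s = 90q. Since 90 = 10·9, s = 9·(10q), so 9 ∣ s; and since 90 = 9·10, s = 10·(9q), so 10 ∣ s.

(⟸) Suppose 9 ∣ s and 10 ∣ s. Any common multiple of 9 and 10 is a multiple of their lcm; here gcd(9, 10) = 1, so lcm(9, 10) = 9·10 = 90, so 90 ∣ s.

Both directions hold.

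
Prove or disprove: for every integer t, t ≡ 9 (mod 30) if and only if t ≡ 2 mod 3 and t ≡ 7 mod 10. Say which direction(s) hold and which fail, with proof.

(⇒) This fails: t = 9 gives 9 ≡ 9 (mod 30) but 9 ≡ 0 (mod 3), so the conjunction on the right does not hold.

(⇐) This fails: t = 17 satisfies both congruences on the right (17 ≡ 2 mod 3 and 17 ≡ 7 mod 10) yet 17 ≡ 17 (mod 30), not 9.

Both directions fail.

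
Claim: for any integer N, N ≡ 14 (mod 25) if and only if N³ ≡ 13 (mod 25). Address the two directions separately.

[⇒] This fails: take N = 14. Then 14 ≡ 14 (mod 25), but 14³ = 2744 ≡ 19 (mod 25), not 13.

[⇐] This fails: take N = 17. Then 17³ = 4913 ≡ 13 (mod 25), yet 17 ≡ 17 (mod 25), not 14.

(⇒) fails and (⇐) fails.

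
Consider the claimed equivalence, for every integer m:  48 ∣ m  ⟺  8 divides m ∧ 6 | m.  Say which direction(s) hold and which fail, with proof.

(⟹) If 48 ∣ m, write m = 48q. Since 48 = 6·8, m = 8·(6q), so 8 ∣ m; and since 48 = 8·6, m = 6·(8q), so 6 ∣ m.

(⟸) This fails: take m = 24. Both 8 ∣ 24 and 6 ∣ 24, yet 24 is not a multiple of 48 (since 24 = 0·48 + 24), so 48 ∤ 24.

Only the forward implication holds.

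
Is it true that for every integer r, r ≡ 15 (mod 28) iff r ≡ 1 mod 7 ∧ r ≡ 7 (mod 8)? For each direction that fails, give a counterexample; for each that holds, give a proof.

The forward direction fails; the converse holds.

Forward direction. This fails: r = 43 gives 43 ≡ 15 (mod 28) but 43 ≡ 3 (mod 8), so the conjunction on the right does not hold.

Converse. If r ≡ 1 (mod 7) and r ≡ 7 (mod 8), then by the Chinese remainder theorem r ≡ 15 (mod 56). Since 15 ≡ 15 (mod 28) and 28 ∣ 56, we get r ≡ 15 (mod 28).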